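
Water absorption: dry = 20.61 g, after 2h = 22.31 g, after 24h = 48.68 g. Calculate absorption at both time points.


WA (2h) = (22.31 - 20.61) / 20.61 x 100 = 8.2%
WA (24h) = (48.68 - 20.61) / 20.61 x 100 = 136.2%


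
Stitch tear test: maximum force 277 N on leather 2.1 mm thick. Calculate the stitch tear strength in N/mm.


131.9 N/mm


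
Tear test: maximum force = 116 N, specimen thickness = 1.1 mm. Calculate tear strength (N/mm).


Tear strength = force / thickness
Tear = 116 / 1.1 = 105.5 N/mm


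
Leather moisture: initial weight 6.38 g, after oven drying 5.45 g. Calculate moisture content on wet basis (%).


Moisture = 6.38 - 5.45 = 0.93 g
MC = 0.93 / 6.38 x 100 = 14.6%


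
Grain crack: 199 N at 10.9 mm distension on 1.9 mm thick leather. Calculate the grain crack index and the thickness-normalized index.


Crack index = 18.3 N/mm
Normalized index = 9.6 N/mm per mm

Crack index = 199 / 10.9 = 18.3 N/mm
Normalized = 18.3 / 1.9 = 9.6 N/mm per mm


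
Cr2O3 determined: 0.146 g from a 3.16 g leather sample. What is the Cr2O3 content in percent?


4.62%


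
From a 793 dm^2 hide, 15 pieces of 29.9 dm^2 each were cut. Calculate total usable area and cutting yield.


Total usable = 15 x 29.9 = 448.5 dm^2
Yield = 448.5 / 793 x 100 = 56.6%


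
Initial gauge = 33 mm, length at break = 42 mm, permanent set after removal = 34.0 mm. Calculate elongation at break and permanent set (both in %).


Elongation at break = (42 - 33) / 33 x 100 = 27.3%
Permanent set = (34.0 - 33) / 33 x 100 = 3.0%


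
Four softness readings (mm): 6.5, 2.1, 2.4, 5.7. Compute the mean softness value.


4.18 mm

Sum = 6.5 + 2.1 + 2.4 + 5.7
Mean = 16.7 / 4 = 4.18 mm


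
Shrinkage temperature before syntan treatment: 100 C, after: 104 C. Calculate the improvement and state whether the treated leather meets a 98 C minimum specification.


Improvement = 4 C
Meets 98 C spec: Yes


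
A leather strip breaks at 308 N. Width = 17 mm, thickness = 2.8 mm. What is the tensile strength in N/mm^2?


Cross-sectional area = 17 x 2.8 = 47.6 mm^2
Tensile strength = 308 / 47.6 = 6.47 N/mm^2


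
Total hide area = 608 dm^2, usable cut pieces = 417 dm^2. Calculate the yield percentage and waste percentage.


Yield = 68.6%
Waste = 31.4%

Yield = 417 / 608 x 100 = 68.6%
Waste = 608 - 417 = 191 dm^2
Waste% = 100 - 68.6 = 31.4%


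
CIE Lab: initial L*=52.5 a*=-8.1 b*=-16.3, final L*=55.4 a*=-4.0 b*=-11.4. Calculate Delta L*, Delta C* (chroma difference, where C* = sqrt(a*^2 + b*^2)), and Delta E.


Delta L* = 2.9
Delta C* = -6.12
Delta E = 7.02


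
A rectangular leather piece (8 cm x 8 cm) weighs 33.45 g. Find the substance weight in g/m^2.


5226.6 g/m^2


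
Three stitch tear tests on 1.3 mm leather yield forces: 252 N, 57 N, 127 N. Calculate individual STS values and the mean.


STS1 = 252 / 1.3 = 193.8 N/mm
STS2 = 57 / 1.3 = 43.8 N/mm
STS3 = 127 / 1.3 = 97.7 N/mm
Mean = (193.8 + 43.8 + 97.7) / 3 = 111.8 N/mm


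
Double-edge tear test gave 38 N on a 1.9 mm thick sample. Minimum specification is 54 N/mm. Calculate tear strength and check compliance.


Tear strength = 20.0 N/mm
Compliant: No


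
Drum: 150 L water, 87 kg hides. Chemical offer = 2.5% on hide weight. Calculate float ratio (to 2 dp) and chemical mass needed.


Float ratio = 1.72
Chemical needed = 2.175 kg

Float ratio = 150 / 87 = 1.72
Chemical = 87 x 2.5 / 100 = 2.175 kg


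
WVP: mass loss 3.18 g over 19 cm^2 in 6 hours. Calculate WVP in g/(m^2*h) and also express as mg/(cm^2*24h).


WVP = 278.95 g/(m^2*h)
Daily rate = 669.47 mg/(cm^2*24h)


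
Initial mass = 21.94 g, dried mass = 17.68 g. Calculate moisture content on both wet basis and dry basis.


Moisture lost = 21.94 - 17.68 = 4.26 g
Wet basis MC = 4.26 / 21.94 x 100 = 19.4%
Dry basis MC = 4.26 / 17.68 x 100 = 24.1%


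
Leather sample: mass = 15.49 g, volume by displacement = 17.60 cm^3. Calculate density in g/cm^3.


Density = mass / volume
Density = 15.49 / 17.60 = 0.880 g/cm^3


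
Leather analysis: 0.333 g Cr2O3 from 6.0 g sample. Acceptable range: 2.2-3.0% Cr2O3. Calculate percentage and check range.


Cr2O3% = 0.333 / 6.0 x 100 = 5.55%
Acceptable range: 2.2 to 3.0%
Within range: No


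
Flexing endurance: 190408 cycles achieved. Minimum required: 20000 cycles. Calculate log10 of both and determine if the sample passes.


log10(190408) = 5.28
log10(20000) = 4.30
Passes: Yes


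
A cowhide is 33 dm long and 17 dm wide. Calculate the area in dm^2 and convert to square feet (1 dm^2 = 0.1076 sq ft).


Area = 33 x 17 = 561 dm^2
Conversion: 561 x 0.1076 = 60.36 sq ft


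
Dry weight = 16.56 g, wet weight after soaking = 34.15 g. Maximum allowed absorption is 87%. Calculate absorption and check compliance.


Absorption = 106.2%
Compliant: No

WA = (34.15 - 16.56) / 16.56 x 100 = 106.2%
Maximum allowed: 87%
Compliant: No


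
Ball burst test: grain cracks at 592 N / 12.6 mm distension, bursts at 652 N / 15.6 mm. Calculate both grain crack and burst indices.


Crack index = 592 / 12.6 = 47.0 N/mm
Burst index = 652 / 15.6 = 41.8 N/mm


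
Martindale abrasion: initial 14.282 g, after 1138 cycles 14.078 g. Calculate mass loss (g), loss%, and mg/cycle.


Mass loss = 0.204 g
Loss = 1.43%
Rate = 0.179 mg/cycle


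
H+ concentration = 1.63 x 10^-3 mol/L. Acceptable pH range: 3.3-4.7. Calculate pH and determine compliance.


pH = 2.79
Compliant: No


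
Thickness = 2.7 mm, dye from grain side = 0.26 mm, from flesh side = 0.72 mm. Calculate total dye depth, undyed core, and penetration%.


Total dyed = 0.26 + 0.72 = 0.98 mm
Undyed core = 2.7 - 0.98 = 1.72 mm
Penetration = 0.98 / 2.7 x 100 = 36.3%


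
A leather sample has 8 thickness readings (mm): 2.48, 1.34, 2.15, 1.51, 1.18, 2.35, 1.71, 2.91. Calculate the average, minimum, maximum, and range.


Average = 1.95 mm
Min = 1.18 mm
Max = 2.91 mm
Range = 1.73 mm


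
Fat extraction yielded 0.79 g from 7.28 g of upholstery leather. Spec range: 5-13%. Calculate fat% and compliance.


Fat content = 10.9%
Compliant: Yes

Fat% = 0.79 / 7.28 x 100 = 10.9%
Spec range: 5-13%
Compliant: Yes


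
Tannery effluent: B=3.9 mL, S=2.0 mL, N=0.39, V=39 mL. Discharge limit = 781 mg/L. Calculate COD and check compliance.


COD = 152.0 mg/L
Compliant: Yes

COD = (3.9 - 2.0) x 0.39 x 8000 / 39 = 152.0 mg/L
Limit: 781 mg/L
Compliant: Yes


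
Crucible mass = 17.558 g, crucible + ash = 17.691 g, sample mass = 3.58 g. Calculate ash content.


Ash mass = 0.133 g
Ash content = 3.72%


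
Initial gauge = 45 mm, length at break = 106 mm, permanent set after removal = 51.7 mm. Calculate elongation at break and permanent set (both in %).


Elongation at break = (106 - 45) / 45 x 100 = 135.6%
Permanent set = (51.7 - 45) / 45 x 100 = 14.9%


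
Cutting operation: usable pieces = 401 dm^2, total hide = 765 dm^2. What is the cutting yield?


52.4%

Yield = usable / total x 100
Yield = 401 / 765 x 100 = 52.4%


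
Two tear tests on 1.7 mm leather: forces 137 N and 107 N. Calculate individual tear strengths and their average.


Tear 1 = 137 / 1.7 = 80.6 N/mm
Tear 2 = 107 / 1.7 = 62.9 N/mm
Average = (80.6 + 62.9) / 2 = 71.8 N/mm


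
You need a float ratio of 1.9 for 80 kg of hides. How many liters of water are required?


152.0 L

Water = hide weight x target ratio
Water = 80 x 1.9 = 152.0 L


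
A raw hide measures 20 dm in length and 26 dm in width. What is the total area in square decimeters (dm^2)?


520 dm^2

Area = length x width
Area = 20 x 26 = 520 dm^2


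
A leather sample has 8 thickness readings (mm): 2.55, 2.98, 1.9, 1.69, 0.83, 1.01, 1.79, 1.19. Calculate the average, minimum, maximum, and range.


Average = 1.74 mm
Min = 0.83 mm
Max = 2.98 mm
Range = 2.15 mm


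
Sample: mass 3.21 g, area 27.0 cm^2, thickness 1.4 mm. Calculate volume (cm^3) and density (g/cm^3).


Thickness in cm = 1.4 / 10 = 0.14 cm
Volume = 27.0 x 0.14 = 3.780 cm^3
Density = 3.21 / 3.780 = 0.849 g/cm^3


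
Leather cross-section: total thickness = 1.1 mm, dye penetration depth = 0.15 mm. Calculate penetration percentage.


13.6%


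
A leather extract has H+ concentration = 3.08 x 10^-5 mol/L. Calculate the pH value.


pH = -log10[H+]
pH = -log10(3.08 x 10^-5) = 4.51


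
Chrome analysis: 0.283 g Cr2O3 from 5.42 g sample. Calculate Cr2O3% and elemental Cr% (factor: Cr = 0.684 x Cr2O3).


Cr2O3% = 0.283 / 5.42 x 100 = 5.22%
Cr% = 5.22 x 0.684 = 3.57%


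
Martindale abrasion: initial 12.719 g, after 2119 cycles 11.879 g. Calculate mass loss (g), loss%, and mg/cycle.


Loss = 12.719 - 11.879 = 0.840 g
Loss% = 0.840 / 12.719 x 100 = 6.60%
Rate = 0.840 / 2119 x 1000 = 0.396 mg/cycle


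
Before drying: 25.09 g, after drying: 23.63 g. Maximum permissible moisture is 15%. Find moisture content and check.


Moisture content = 5.8%
Acceptable: Yes

MC = (25.09 - 23.63) / 25.09 x 100 = 5.8%
Maximum: 15%
Acceptable: Yes


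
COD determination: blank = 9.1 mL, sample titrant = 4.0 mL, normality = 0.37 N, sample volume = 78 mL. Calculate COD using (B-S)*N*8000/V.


COD = (9.1 - 4.0) x 0.37 x 8000 / 78
COD = 5.1 x 0.37 x 8000 / 78
COD = 193.5 mg/L


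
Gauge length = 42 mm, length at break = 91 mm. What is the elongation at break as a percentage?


Extension = 91 - 42 = 49 mm
Elongation = 49 / 42 x 100 = 116.7%


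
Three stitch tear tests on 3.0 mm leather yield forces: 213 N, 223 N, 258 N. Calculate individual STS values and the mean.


STS1 = 71.0 N/mm
STS2 = 74.3 N/mm
STS3 = 86.0 N/mm
Mean = 77.1 N/mm

STS1 = 213 / 3.0 = 71.0 N/mm
STS2 = 223 / 3.0 = 74.3 N/mm
STS3 = 258 / 3.0 = 86.0 N/mm
Mean = (71.0 + 74.3 + 86.0) / 3 = 77.1 N/mm


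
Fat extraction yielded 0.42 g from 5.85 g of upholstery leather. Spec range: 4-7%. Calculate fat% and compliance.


Fat% = 0.42 / 5.85 x 100 = 7.2%
Spec range: 4-7%
Compliant: No


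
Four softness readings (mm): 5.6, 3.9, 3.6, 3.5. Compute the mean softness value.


Sum = 5.6 + 3.9 + 3.6 + 3.5
Mean = 16.6 / 4 = 4.15 mm


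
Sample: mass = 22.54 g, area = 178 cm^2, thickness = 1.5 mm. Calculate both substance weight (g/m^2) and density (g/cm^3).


SW = 22.54 / 178 x 10000 = 1266.3 g/m^2
Volume = 178 x 1.5 / 10 = 26.70 cm^3
Density = 22.54 / 26.70 = 0.844 g/cm^3


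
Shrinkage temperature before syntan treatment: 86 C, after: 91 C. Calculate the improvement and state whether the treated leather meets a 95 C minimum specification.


Improvement = 91 - 86 = 5 C
Spec check: 91 C >= 95 C? No


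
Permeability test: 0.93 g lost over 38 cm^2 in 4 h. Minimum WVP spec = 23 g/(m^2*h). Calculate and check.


WVP = 0.93 / (38 x 4) x 10000 = 61.18 g/(m^2*h)
Minimum: 23 g/(m^2*h)
Meets spec: Yes


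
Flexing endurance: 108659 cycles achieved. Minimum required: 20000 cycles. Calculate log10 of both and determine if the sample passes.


log10(108659) = 5.04
log10(20000) = 4.30
Passes: Yes


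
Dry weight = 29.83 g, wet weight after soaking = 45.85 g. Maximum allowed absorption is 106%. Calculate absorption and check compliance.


WA = (45.85 - 29.83) / 29.83 x 100 = 53.7%
Maximum allowed: 106%
Compliant: Yes


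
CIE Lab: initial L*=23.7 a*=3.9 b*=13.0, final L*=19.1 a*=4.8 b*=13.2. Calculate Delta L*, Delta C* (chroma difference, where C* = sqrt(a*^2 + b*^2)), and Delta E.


Delta L* = 19.1 - 23.7 = -4.6
C1* = sqrt((3.9)^2 + (13.0)^2) = 13.572
C2* = sqrt((4.8)^2 + (13.2)^2) = 14.046
Delta C* = 14.046 - 13.572 = 0.47
Delta E = sqrt((-4.6)^2 + (0.9)^2 + (0.2)^2) = 4.69


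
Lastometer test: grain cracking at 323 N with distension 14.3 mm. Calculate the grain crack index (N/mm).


Grain crack index = force / distension
Index = 323 / 14.3 = 22.6 N/mm


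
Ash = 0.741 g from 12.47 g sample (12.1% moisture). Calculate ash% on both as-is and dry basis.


As-is ash = 5.94%
Dry-basis ash = 6.76%


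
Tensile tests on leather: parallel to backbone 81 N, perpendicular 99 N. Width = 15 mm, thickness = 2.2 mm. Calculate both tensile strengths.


Parallel = 2.45 N/mm^2
Perpendicular = 3.00 N/mm^2


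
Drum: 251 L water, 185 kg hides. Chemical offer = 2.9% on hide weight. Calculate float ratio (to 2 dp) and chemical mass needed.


Float ratio = 251 / 185 = 1.36
Chemical = 185 x 2.9 / 100 = 5.365 kg


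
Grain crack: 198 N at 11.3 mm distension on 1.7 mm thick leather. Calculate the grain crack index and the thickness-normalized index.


Crack index = 198 / 11.3 = 17.5 N/mm
Normalized = 17.5 / 1.7 = 10.3 N/mm per mm


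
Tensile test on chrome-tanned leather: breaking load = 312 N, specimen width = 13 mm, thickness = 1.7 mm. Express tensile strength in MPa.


14.12 MPa

Cross-section = 13 x 1.7 = 22.1 mm^2
TS = 312 / 22.1 = 14.12 MPa
(1 N/mm^2 = 1 MPa)


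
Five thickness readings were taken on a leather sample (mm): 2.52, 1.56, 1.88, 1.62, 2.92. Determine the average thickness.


2.10 mm


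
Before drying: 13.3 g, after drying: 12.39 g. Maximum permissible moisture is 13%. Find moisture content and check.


MC = (13.3 - 12.39) / 13.3 x 100 = 6.8%
Maximum: 13%
Acceptable: Yes


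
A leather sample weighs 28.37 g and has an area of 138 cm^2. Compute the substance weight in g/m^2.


2055.8 g/m^2

Substance weight = mass / area x 10000
SW = 28.37 / 138 x 10000
SW = 2055.8 g/m^2


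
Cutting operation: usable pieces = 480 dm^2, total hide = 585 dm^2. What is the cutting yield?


Yield = usable / total x 100
Yield = 480 / 585 x 100 = 82.1%


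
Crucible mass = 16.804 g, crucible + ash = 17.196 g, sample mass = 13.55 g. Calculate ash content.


Ash mass = 0.392 g
Ash content = 2.89%

Ash mass = 17.196 - 16.804 = 0.392 g
Ash% = 0.392 / 13.55 x 100 = 2.89%


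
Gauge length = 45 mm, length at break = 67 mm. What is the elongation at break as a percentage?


48.9%

Extension = 67 - 45 = 22 mm
Elongation = 22 / 45 x 100 = 48.9%


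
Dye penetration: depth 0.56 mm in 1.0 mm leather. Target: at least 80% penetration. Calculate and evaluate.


Penetration = 56.0%
Meets target: No

Penetration = 0.56 / 1.0 x 100 = 56.0%
Target: 80%
Meets target: No


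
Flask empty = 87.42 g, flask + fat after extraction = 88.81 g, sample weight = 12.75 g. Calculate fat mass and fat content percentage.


Fat mass = 88.81 - 87.42 = 1.39 g
Fat% = 1.39 / 12.75 x 100 = 10.9%


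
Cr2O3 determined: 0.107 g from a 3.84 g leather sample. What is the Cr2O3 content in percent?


Cr2O3% = 0.107 / 3.84 x 100
Cr2O3% = 2.79%


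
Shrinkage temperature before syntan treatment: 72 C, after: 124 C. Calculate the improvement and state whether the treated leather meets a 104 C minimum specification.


Improvement = 52 C
Meets 104 C spec: Yes

Improvement = 124 - 72 = 52 C
Spec check: 124 C >= 104 C? Yes


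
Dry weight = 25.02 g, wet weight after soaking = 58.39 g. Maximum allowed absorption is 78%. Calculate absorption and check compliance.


Absorption = 133.4%
Compliant: No


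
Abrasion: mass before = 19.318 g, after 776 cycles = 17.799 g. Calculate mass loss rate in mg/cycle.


Mass loss = 19.318 - 17.799 = 1.519 g
Rate = 1.519 / 776 x 1000 = 1.957 mg/cycle


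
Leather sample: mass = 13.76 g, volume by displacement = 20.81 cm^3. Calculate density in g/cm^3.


Density = mass / volume
Density = 13.76 / 20.81 = 0.661 g/cm^3


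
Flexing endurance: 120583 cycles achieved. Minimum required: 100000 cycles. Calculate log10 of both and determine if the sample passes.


log10(120583) = 5.08
log10(100000) = 5.00
Passes: Yes


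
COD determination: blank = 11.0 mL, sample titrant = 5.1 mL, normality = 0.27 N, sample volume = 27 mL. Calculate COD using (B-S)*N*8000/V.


COD = (11.0 - 5.1) x 0.27 x 8000 / 27
COD = 5.9 x 0.27 x 8000 / 27
COD = 472.0 mg/L


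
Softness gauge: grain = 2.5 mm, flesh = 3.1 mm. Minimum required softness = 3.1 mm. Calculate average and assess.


Average = (2.5 + 3.1) / 2 = 2.80 mm
Minimum = 3.1 mm
Meets requirement: No


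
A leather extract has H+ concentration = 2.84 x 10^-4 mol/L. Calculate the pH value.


pH = 3.55


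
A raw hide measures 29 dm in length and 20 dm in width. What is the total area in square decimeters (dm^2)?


Area = length x width
Area = 29 x 20 = 580 dm^2


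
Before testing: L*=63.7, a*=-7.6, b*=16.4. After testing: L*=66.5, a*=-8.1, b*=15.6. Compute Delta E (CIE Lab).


Delta E = 2.95

dL = 66.5 - 63.7 = 2.8
da = -8.1 - (-7.6) = -0.5
db = 15.6 - 16.4 = -0.8
dE = sqrt((2.8)^2 + (-0.5)^2 + (-0.8)^2) = 2.95


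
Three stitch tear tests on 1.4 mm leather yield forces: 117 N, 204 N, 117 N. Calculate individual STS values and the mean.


STS1 = 117 / 1.4 = 83.6 N/mm
STS2 = 204 / 1.4 = 145.7 N/mm
STS3 = 117 / 1.4 = 83.6 N/mm
Mean = (83.6 + 145.7 + 83.6) / 3 = 104.3 N/mm


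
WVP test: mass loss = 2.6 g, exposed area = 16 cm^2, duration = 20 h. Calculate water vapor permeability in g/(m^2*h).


WVP = mass_loss / (area x time) x 10000
WVP = 2.6 / (16 x 20) x 10000
WVP = 2.6 / 320 x 10000 = 81.25 g/(m^2*h)


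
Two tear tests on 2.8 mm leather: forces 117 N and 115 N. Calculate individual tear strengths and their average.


Tear 1 = 41.8 N/mm
Tear 2 = 41.1 N/mm
Average = 41.5 N/mm

Tear 1 = 117 / 2.8 = 41.8 N/mm
Tear 2 = 115 / 2.8 = 41.1 N/mm
Average = (41.8 + 41.1) / 2 = 41.5 N/mm


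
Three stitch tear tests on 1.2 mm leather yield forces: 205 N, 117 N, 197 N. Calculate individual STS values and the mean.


STS1 = 205 / 1.2 = 170.8 N/mm
STS2 = 117 / 1.2 = 97.5 N/mm
STS3 = 197 / 1.2 = 164.2 N/mm
Mean = (170.8 + 97.5 + 164.2) / 3 = 144.2 N/mm


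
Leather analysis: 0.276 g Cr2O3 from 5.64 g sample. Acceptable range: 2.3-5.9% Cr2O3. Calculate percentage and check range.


Cr2O3% = 0.276 / 5.64 x 100 = 4.89%
Acceptable range: 2.3 to 5.9%
Within range: Yes


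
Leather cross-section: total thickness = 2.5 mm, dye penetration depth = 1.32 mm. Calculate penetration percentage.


Penetration% = 1.32 / 2.5 x 100
Penetration = 52.8%


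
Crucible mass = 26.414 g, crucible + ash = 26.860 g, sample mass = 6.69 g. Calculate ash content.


Ash mass = 26.860 - 26.414 = 0.446 g
Ash% = 0.446 / 6.69 x 100 = 6.67%


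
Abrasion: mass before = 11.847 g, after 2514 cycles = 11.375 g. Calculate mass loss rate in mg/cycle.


Mass loss = 11.847 - 11.375 = 0.472 g
Rate = 0.472 / 2514 x 1000 = 0.188 mg/cycle


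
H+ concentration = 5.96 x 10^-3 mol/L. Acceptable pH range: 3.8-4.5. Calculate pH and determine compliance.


pH = -log10(5.96 x 10^-3) = 2.22
Range: 3.8 to 4.5
Compliant: No


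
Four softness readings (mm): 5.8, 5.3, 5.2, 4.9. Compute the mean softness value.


Sum = 5.8 + 5.3 + 5.2 + 4.9
Mean = 21.2 / 4 = 5.30 mm


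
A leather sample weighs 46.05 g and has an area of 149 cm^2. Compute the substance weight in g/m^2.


Substance weight = mass / area x 10000
SW = 46.05 / 149 x 10000
SW = 3090.6 g/m^2


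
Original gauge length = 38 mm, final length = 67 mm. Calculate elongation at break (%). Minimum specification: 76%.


Extension = 67 - 38 = 29 mm
Elongation = 29 / 38 x 100 = 76.3%
Minimum required: 76%
Meets specification: Yes


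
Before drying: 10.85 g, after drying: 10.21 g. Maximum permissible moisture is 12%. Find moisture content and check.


MC = (10.85 - 10.21) / 10.85 x 100 = 5.9%
Maximum: 12%
Acceptable: Yes


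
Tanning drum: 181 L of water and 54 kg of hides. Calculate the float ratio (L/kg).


3.4

Float ratio = water / hide weight
Ratio = 181 / 54 = 3.4


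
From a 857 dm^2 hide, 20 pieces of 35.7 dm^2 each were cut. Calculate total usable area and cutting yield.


Usable area = 714.0 dm^2
Yield = 83.3%

Total usable = 20 x 35.7 = 714.0 dm^2
Yield = 714.0 / 857 x 100 = 83.3%


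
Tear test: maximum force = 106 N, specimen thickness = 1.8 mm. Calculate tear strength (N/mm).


Tear strength = force / thickness
Tear = 106 / 1.8 = 58.9 N/mm


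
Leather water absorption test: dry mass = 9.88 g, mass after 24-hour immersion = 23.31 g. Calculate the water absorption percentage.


135.9%

Water absorbed = 23.31 - 9.88 = 13.43 g
WA% = 13.43 / 9.88 x 100 = 135.9%


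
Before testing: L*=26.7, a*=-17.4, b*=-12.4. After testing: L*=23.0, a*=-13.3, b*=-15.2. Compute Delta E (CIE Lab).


dL = 23.0 - 26.7 = -3.7
da = -13.3 - (-17.4) = 4.1
db = -15.2 - (-12.4) = -2.8
dE = sqrt((-3.7)^2 + (4.1)^2 + (-2.8)^2) = 6.19


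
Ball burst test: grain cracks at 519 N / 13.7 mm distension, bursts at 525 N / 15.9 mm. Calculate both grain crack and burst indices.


Crack index = 519 / 13.7 = 37.9 N/mm
Burst index = 525 / 15.9 = 33.0 N/mm


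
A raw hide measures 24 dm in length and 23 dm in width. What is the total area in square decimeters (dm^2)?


552 dm^2

Area = length x width
Area = 24 x 23 = 552 dm^2


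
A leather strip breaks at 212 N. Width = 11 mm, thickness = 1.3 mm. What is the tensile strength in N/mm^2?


14.83 N/mm^2


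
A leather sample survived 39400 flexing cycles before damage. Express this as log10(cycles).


log10(39400) = 4.60


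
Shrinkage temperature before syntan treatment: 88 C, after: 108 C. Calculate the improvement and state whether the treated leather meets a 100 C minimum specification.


Improvement = 108 - 88 = 20 C
Spec check: 108 C >= 100 C? Yes


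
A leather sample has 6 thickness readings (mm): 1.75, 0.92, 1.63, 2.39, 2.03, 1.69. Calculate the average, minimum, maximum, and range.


Sum = 10.41
Average = 10.41 / 6 = 1.74 mm
Minimum = 0.92 mm
Maximum = 2.39 mm
Range = 2.39 - 0.92 = 1.47 mm


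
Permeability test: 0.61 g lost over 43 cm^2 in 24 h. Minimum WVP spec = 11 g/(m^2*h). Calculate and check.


WVP = 0.61 / (43 x 24) x 10000 = 5.91 g/(m^2*h)
Minimum: 11 g/(m^2*h)
Meets spec: No


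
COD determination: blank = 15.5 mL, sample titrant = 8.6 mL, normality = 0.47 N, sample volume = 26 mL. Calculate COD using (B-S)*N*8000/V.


COD = (15.5 - 8.6) x 0.47 x 8000 / 26
COD = 6.9 x 0.47 x 8000 / 26
COD = 997.8 mg/L


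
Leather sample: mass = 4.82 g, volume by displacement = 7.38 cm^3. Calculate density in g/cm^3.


0.653 g/cm^3

Density = mass / volume
Density = 4.82 / 7.38 = 0.653 g/cm^3


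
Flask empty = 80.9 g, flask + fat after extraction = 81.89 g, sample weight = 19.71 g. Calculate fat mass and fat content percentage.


Fat mass = 81.89 - 80.9 = 0.99 g
Fat% = 0.99 / 19.71 x 100 = 5.0%


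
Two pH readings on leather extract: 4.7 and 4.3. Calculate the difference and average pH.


Difference = |4.7 - 4.3| = 0.4
Average = (4.7 + 4.3) / 2 = 4.50


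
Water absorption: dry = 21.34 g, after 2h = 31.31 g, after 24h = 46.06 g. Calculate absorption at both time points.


WA (2h) = (31.31 - 21.34) / 21.34 x 100 = 46.7%
WA (24h) = (46.06 - 21.34) / 21.34 x 100 = 115.8%


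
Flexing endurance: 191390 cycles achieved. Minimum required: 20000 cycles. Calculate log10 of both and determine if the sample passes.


log10(191390) = 5.28
log10(20000) = 4.30
Passes: Yes


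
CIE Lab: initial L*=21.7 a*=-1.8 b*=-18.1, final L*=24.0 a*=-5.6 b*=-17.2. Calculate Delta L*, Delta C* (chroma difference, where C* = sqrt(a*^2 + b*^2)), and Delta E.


Delta L* = 2.3
Delta C* = -0.10
Delta E = 4.53


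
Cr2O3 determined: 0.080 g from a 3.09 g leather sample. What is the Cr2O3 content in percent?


2.59%


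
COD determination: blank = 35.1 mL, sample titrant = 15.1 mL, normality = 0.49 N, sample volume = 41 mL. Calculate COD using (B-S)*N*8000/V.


1912.2 mg/L

COD = (35.1 - 15.1) x 0.49 x 8000 / 41
COD = 20.0 x 0.49 x 8000 / 41
COD = 1912.2 mg/L


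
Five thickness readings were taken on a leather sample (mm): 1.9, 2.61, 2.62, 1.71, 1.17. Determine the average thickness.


2.00 mm

Sum = 1.9 + 2.61 + 2.62 + 1.71 + 1.17 = 10.01
Average = 10.01 / 5 = 2.00 mm


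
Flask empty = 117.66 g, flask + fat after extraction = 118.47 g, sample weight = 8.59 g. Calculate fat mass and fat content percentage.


Fat mass = 0.81 g
Fat content = 9.4%

Fat mass = 118.47 - 117.66 = 0.81 g
Fat% = 0.81 / 8.59 x 100 = 9.4%


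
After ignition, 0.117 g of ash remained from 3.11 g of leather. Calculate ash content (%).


Ash% = 0.117 / 3.11 x 100
Ash% = 3.76%


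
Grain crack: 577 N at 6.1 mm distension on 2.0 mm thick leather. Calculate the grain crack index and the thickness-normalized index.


Crack index = 577 / 6.1 = 94.6 N/mm
Normalized = 94.6 / 2.0 = 47.3 N/mm per mm


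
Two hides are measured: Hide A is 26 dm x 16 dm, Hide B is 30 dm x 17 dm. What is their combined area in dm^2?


Hide A area = 26 x 16 = 416 dm^2
Hide B area = 30 x 17 = 510 dm^2
Total = 416 + 510 = 926 dm^2


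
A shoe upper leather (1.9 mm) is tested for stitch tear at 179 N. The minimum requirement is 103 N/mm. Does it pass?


STS = 94.2 N/mm
Passes: No

STS = 179 / 1.9 = 94.2 N/mm
Minimum required: 103 N/mm
Passes: No


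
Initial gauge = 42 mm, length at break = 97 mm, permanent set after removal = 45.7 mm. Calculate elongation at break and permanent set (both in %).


Elongation at break = (97 - 42) / 42 x 100 = 131.0%
Permanent set = (45.7 - 42) / 42 x 100 = 8.8%


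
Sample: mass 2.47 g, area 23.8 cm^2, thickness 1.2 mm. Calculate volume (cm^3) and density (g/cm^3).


Thickness in cm = 1.2 / 10 = 0.12 cm
Volume = 23.8 x 0.12 = 2.856 cm^3
Density = 2.47 / 2.856 = 0.865 g/cm^3


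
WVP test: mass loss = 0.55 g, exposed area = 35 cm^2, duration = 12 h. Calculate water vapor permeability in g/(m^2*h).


13.10 g/(m^2*h)

WVP = mass_loss / (area x time) x 10000
WVP = 0.55 / (35 x 12) x 10000
WVP = 0.55 / 420 x 10000 = 13.10 g/(m^2*h)


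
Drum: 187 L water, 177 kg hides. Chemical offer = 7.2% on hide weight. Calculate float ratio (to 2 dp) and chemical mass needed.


Float ratio = 187 / 177 = 1.06
Chemical = 177 x 7.2 / 100 = 12.744 kg


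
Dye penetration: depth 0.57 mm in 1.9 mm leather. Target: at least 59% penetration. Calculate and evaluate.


Penetration = 30.0%
Meets target: No


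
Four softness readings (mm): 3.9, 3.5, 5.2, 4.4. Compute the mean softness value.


4.25 mm


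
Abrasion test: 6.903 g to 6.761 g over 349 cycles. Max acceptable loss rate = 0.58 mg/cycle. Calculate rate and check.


Loss = 6.903 - 6.761 = 0.142 g
Rate = 0.142 g / 349 cycles x 1000 = 0.407 mg/cycle
Max = 0.58 mg/cycle
Passes: Yes


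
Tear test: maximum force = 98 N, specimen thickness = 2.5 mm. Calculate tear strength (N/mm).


39.2 N/mm


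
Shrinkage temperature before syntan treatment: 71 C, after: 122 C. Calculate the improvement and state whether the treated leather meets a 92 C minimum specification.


Improvement = 122 - 71 = 51 C
Spec check: 122 C >= 92 C? Yes


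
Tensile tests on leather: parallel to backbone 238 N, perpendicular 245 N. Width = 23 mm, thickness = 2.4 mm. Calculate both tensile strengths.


Parallel = 4.31 N/mm^2
Perpendicular = 4.44 N/mm^2

Area = 23 x 2.4 = 55.2 mm^2
TS (parallel) = 238 / 55.2 = 4.31 N/mm^2
TS (perpendicular) = 245 / 55.2 = 4.44 N/mm^2


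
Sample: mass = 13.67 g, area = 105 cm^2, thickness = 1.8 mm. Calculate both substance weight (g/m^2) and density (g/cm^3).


Substance weight = 1301.9 g/m^2
Density = 0.723 g/cm^3


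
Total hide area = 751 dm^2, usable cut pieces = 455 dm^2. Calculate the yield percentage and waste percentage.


Yield = 455 / 751 x 100 = 60.6%
Waste = 751 - 455 = 296 dm^2
Waste% = 100 - 60.6 = 39.4%


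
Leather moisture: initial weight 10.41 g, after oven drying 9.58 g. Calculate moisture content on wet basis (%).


8.0%


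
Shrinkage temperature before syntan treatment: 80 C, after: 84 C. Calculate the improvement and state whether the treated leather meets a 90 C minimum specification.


Improvement = 84 - 80 = 4 C
Spec check: 84 C >= 90 C? No


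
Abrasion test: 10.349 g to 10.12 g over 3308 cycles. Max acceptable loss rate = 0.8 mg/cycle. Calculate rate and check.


Rate = 0.069 mg/cycle
Passes: Yes

Loss = 10.349 - 10.12 = 0.229 g
Rate = 0.229 g / 3308 cycles x 1000 = 0.069 mg/cycle
Max = 0.8 mg/cycle
Passes: Yes


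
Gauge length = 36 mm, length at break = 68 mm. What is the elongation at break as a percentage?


Extension = 68 - 36 = 32 mm
Elongation = 32 / 36 x 100 = 88.9%


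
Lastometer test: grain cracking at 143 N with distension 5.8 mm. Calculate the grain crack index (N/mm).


24.7 N/mm

Grain crack index = force / distension
Index = 143 / 5.8 = 24.7 N/mm


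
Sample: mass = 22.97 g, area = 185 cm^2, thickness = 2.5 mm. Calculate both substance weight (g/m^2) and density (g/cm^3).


Substance weight = 1241.6 g/m^2
Density = 0.497 g/cm^3


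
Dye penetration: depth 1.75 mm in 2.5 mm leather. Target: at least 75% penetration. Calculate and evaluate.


Penetration = 70.0%
Meets target: No

Penetration = 1.75 / 2.5 x 100 = 70.0%
Target: 75%
Meets target: No


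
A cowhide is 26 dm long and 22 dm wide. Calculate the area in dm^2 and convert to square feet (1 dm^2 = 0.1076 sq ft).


572 dm^2
61.55 sq ft

Area = 26 x 22 = 572 dm^2
Conversion: 572 x 0.1076 = 61.55 sq ft


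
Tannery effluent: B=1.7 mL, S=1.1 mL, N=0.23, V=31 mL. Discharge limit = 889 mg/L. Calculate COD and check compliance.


COD = (1.7 - 1.1) x 0.23 x 8000 / 31 = 35.6 mg/L
Limit: 889 mg/L
Compliant: Yes


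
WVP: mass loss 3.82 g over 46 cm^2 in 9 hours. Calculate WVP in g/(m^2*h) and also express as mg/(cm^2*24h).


WVP = 3.82 / (46 x 9) x 10000 = 92.27 g/(m^2*h)
Mass loss in mg = 3.82 x 1000 = 3820 mg
Per cm^2 per 24h in mg: 3820 x 24 / (46 x 9) = 91680 / 414 = 221.45 mg/(cm^2*24h)


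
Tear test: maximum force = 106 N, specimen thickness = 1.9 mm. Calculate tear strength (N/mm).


Tear strength = force / thickness
Tear = 106 / 1.9 = 55.8 N/mm


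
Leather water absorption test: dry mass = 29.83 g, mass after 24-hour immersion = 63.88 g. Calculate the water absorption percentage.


Water absorbed = 63.88 - 29.83 = 34.05 g
WA% = 34.05 / 29.83 x 100 = 114.1%


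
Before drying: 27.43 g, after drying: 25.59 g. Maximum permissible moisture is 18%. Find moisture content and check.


Moisture content = 6.7%
Acceptable: Yes


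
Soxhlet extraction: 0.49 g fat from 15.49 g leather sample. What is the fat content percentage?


Fat content = 0.49 / 15.49 x 100
Fat = 3.2%


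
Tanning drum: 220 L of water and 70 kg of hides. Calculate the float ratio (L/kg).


3.1

Float ratio = water / hide weight
Ratio = 220 / 70 = 3.1


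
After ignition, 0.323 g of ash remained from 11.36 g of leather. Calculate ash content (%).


Ash% = 0.323 / 11.36 x 100
Ash% = 2.84%


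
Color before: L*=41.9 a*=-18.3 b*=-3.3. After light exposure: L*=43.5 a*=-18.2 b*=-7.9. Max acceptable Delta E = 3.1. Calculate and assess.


dL = 1.6, da = 0.1, db = -4.6
dE = sqrt((1.6)^2 + (0.1)^2 + (-4.6)^2) = 4.87
Max = 3.1
Passes: No


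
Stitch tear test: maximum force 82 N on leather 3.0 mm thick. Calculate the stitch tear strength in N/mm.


Stitch tear strength = force / thickness
STS = 82 / 3.0 = 27.3 N/mm


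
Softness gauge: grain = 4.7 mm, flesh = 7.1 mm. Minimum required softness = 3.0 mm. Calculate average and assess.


Average softness = 5.90 mm
Meets requirement: Yes

Average = (4.7 + 7.1) / 2 = 5.90 mm
Minimum = 3.0 mm
Meets requirement: Yes


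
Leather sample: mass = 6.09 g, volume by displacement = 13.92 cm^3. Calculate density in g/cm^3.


Density = mass / volume
Density = 6.09 / 13.92 = 0.438 g/cm^3


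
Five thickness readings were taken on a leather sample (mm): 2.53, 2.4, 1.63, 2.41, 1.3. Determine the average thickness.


Sum = 2.53 + 2.4 + 1.63 + 2.41 + 1.3 = 10.27
Average = 10.27 / 5 = 2.05 mm


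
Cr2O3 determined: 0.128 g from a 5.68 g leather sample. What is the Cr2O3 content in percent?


Cr2O3% = 0.128 / 5.68 x 100
Cr2O3% = 2.25%


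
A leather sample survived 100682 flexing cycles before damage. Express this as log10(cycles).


5.00

log10(100682) = 5.00


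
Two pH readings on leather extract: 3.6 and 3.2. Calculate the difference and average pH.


Difference = |3.6 - 3.2| = 0.4
Average = (3.6 + 3.2) / 2 = 3.40


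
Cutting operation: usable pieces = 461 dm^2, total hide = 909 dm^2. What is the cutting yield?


50.7%

Yield = usable / total x 100
Yield = 461 / 909 x 100 = 50.7%


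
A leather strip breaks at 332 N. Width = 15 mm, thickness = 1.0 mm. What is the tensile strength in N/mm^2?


Cross-sectional area = 15 x 1.0 = 15.0 mm^2
Tensile strength = 332 / 15.0 = 22.13 N/mm^2


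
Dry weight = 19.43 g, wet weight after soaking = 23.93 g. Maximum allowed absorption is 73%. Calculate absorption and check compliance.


WA = (23.93 - 19.43) / 19.43 x 100 = 23.2%
Maximum allowed: 73%
Compliant: Yes


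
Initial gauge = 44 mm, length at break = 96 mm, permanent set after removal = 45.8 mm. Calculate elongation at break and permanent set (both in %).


Elongation at break = (96 - 44) / 44 x 100 = 118.2%
Permanent set = (45.8 - 44) / 44 x 100 = 4.1%


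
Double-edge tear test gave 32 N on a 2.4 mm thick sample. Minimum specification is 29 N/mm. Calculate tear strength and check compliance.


Tear strength = 32 / 2.4 = 13.3 N/mm
Required minimum = 29 N/mm
Compliant: No


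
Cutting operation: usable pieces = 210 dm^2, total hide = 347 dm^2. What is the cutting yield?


Yield = usable / total x 100
Yield = 210 / 347 x 100 = 60.5%


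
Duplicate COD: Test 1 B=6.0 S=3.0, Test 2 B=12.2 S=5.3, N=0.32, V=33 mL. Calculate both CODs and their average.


COD1 = 232.7 mg/L
COD2 = 535.3 mg/L
Average = 384.0 mg/L


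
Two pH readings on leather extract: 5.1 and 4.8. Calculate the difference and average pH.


Difference = |5.1 - 4.8| = 0.3
Average = (5.1 + 4.8) / 2 = 4.95


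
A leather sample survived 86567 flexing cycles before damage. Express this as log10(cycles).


4.94


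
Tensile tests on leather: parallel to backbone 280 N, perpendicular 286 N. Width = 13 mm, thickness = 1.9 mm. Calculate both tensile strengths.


Area = 13 x 1.9 = 24.7 mm^2
TS (parallel) = 280 / 24.7 = 11.34 N/mm^2
TS (perpendicular) = 286 / 24.7 = 11.58 N/mm^2


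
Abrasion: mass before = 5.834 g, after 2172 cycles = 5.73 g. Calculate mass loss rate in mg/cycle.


0.048 mg/cycle

Mass loss = 5.834 - 5.73 = 0.104 g
Rate = 0.104 / 2172 x 1000 = 0.048 mg/cycle


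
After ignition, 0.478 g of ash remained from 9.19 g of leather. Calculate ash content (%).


5.20%

Ash% = 0.478 / 9.19 x 100
Ash% = 5.20%


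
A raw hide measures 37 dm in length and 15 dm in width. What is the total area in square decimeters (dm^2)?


Area = length x width
Area = 37 x 15 = 555 dm^2


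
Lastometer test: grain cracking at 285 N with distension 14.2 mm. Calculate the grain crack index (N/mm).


20.1 N/mm

Grain crack index = force / distension
Index = 285 / 14.2 = 20.1 N/mm


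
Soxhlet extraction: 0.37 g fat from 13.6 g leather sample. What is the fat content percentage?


2.7%

Fat content = 0.37 / 13.6 x 100
Fat = 2.7%


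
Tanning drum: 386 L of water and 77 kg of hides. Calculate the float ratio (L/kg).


Float ratio = water / hide weight
Ratio = 386 / 77 = 5.0


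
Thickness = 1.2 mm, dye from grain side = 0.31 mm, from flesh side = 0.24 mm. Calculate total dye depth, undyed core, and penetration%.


Total dyed = 0.31 + 0.24 = 0.55 mm
Undyed core = 1.2 - 0.55 = 0.65 mm
Penetration = 0.55 / 1.2 x 100 = 45.8%


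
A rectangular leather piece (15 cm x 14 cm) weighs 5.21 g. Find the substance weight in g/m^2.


Area = 15 x 14 = 210 cm^2
SW = 5.21 / 210 x 10000 = 248.1 g/m^2


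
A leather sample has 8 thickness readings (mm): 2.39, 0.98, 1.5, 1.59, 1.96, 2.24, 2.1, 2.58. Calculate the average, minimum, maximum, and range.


Average = 1.92 mm
Min = 0.98 mm
Max = 2.58 mm
Range = 1.60 mm

Sum = 15.34
Average = 15.34 / 8 = 1.92 mm
Minimum = 0.98 mm
Maximum = 2.58 mm
Range = 2.58 - 0.98 = 1.60 mm


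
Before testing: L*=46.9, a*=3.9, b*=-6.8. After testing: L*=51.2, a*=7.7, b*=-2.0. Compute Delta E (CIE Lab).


Delta E = 7.48


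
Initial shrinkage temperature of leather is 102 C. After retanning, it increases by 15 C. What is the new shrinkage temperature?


117 C


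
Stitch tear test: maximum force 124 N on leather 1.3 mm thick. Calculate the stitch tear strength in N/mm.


Stitch tear strength = force / thickness
STS = 124 / 1.3 = 95.4 N/mm


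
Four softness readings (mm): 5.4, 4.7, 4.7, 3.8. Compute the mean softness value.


Sum = 5.4 + 4.7 + 4.7 + 3.8
Mean = 18.6 / 4 = 4.65 mm


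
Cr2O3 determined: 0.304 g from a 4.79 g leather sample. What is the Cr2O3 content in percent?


6.35%

Cr2O3% = 0.304 / 4.79 x 100
Cr2O3% = 6.35%


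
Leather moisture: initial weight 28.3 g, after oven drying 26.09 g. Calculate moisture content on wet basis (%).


Moisture = 28.3 - 26.09 = 2.21 g
MC = 2.21 / 28.3 x 100 = 7.8%


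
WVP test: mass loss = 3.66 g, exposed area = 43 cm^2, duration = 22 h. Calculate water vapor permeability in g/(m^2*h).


WVP = mass_loss / (area x time) x 10000
WVP = 3.66 / (43 x 22) x 10000
WVP = 3.66 / 946 x 10000 = 38.69 g/(m^2*h)


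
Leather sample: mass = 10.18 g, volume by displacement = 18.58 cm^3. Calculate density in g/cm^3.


0.548 g/cm^3

Density = mass / volume
Density = 10.18 / 18.58 = 0.548 g/cm^3


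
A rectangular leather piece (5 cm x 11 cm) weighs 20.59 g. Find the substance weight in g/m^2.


3743.6 g/m^2


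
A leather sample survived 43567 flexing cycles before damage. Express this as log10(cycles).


log10(43567) = 4.64


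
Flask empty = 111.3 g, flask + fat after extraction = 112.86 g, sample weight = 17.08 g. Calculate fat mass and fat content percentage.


Fat mass = 112.86 - 111.3 = 1.56 g
Fat% = 1.56 / 17.08 x 100 = 9.1%


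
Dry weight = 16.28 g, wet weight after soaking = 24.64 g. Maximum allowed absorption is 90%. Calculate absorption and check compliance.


Absorption = 51.4%
Compliant: Yes

WA = (24.64 - 16.28) / 16.28 x 100 = 51.4%
Maximum allowed: 90%
Compliant: Yes


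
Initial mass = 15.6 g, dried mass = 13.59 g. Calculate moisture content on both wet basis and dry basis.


Moisture lost = 15.6 - 13.59 = 2.01 g
Wet basis MC = 2.01 / 15.6 x 100 = 12.9%
Dry basis MC = 2.01 / 13.59 x 100 = 14.8%


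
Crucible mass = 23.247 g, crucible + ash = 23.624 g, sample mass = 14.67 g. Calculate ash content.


Ash mass = 0.377 g
Ash content = 2.57%


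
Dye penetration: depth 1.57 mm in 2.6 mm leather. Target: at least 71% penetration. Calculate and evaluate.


Penetration = 1.57 / 2.6 x 100 = 60.4%
Target: 71%
Meets target: No


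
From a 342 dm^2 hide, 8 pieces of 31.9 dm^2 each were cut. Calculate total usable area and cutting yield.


Usable area = 255.2 dm^2
Yield = 74.6%

Total usable = 8 x 31.9 = 255.2 dm^2
Yield = 255.2 / 342 x 100 = 74.6%


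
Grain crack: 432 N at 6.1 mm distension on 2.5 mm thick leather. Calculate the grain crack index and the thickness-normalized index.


Crack index = 70.8 N/mm
Normalized index = 28.3 N/mm per mm

Crack index = 432 / 6.1 = 70.8 N/mm
Normalized = 70.8 / 2.5 = 28.3 N/mm per mm


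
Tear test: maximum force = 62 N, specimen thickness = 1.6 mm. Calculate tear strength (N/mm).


Tear strength = force / thickness
Tear = 62 / 1.6 = 38.8 N/mm


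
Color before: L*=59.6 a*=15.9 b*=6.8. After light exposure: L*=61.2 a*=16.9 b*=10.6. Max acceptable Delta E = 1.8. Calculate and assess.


dL = 1.6, da = 1.0, db = 3.8
dE = sqrt((1.6)^2 + (1.0)^2 + (3.8)^2) = 4.24
Max = 1.8
Passes: No


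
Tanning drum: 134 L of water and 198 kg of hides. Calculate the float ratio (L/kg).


0.7

Float ratio = water / hide weight
Ratio = 134 / 198 = 0.7
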